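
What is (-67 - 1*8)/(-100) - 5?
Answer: -17/4 ≈ -4.2500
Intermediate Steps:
(-67 - 1*8)/(-100) - 5 = -(-67 - 8)/100 - 5 = -1/100*(-75) - 5 = ¾ - 5 = -17/4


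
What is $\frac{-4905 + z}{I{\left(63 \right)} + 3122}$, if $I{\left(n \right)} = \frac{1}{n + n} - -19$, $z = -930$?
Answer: $- \frac{735210}{395767} \approx -1.8577$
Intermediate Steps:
$I{\left(n \right)} = 19 + \frac{1}{2 n}$ ($I{\left(n \right)} = \frac{1}{2 n} + 19 = 19 + \frac{1}{2 n}$)
$\frac{-4905 + z}{I{\left(63 \right)} + 3122} = \frac{-4905 - 930}{\left(19 + \frac{1}{2 \cdot 63}\right) + 3122} = - \frac{5835}{\left(19 + \frac{1}{2} \cdot \frac{1}{63}\right) + 3122} = - \frac{5835}{\left(19 + \frac{1}{126}\right) + 3122} = - \frac{5835}{\frac{2395}{126} + 3122} = - \frac{5835}{\frac{395767}{126}} = \left(-5835\right) \frac{126}{395767} = - \frac{735210}{395767}$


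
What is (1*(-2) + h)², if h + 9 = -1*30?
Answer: 1681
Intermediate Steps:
h = -39 (h = -9 - 1*30 = -9 - 30 = -39)
(1*(-2) + h)² = (1*(-2) - 39)² = (-2 - 39)² = (-41)² = 1681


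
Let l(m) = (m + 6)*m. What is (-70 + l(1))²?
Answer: 3969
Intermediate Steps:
l(m) = m*(6 + m) (l(m) = (6 + m)*m = m*(6 + m))
(-70 + l(1))² = (-70 + 1*(6 + 1))² = (-70 + 1*7)² = (-70 + 7)² = (-63)² = 3969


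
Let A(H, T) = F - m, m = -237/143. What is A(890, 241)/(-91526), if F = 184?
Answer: -26549/13088218 ≈ -0.0020285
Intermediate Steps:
m = -237/143 (m = -237*1/143 = -237/143 ≈ -1.6573)
A(H, T) = 26549/143 (A(H, T) = 184 - 1*(-237/143) = 184 + 237/143 = 26549/143)
A(890, 241)/(-91526) = (26549/143)/(-91526) = (26549/143)*(-1/91526) = -26549/13088218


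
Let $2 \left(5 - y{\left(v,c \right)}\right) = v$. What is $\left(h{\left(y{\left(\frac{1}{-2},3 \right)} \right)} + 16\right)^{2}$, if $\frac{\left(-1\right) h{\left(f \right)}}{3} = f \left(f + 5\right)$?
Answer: $\frac{5414929}{256} \approx 21152.0$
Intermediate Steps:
$y{\left(v,c \right)} = 5 - \frac{v}{2}$
$h{\left(f \right)} = - 3 f \left(5 + f\right)$ ($h{\left(f \right)} = - 3 f \left(f + 5\right) = - 3 f \left(5 + f\right)$)
$\left(h{\left(y{\left(\frac{1}{-2},3 \right)} \right)} + 16\right)^{2} = \left(- 3 \left(5 - \frac{1}{2 \left(-2\right)}\right) \left(5 + \left(5 - \frac{1}{2 \left(-2\right)}\right)\right) + 16\right)^{2} = \left(- 3 \left(5 - - \frac{1}{4}\right) \left(5 + \left(5 - - \frac{1}{4}\right)\right) + 16\right)^{2} = \left(- 3 \left(5 + \frac{1}{4}\right) \left(5 + \left(5 + \frac{1}{4}\right)\right) + 16\right)^{2} = \left(\left(-3\right) \frac{21}{4} \left(5 + \frac{21}{4}\right) + 16\right)^{2} = \left(\left(-3\right) \frac{21}{4} \cdot \frac{41}{4} + 16\right)^{2} = \left(- \frac{2583}{16} + 16\right)^{2} = \left(- \frac{2327}{16}\right)^{2} = \frac{5414929}{256}$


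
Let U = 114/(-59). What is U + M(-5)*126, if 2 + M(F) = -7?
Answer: -67020/59 ≈ -1135.9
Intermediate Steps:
M(F) = -9 (M(F) = -2 - 7 = -9)
U = -114/59 (U = 114*(-1/59) = -114/59 ≈ -1.9322)
U + M(-5)*126 = -114/59 - 9*126 = -114/59 - 1134 = -67020/59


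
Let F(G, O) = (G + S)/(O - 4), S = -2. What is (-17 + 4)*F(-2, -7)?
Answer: -52/11 ≈ -4.7273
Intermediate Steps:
F(G, O) = (-2 + G)/(-4 + O) (F(G, O) = (G - 2)/(O - 4) = (-2 + G)/(-4 + O))
(-17 + 4)*F(-2, -7) = (-17 + 4)*((-2 - 2)/(-4 - 7)) = -13*(-4)/(-11) = -(-13)*(-4)/11 = -13*4/11 = -52/11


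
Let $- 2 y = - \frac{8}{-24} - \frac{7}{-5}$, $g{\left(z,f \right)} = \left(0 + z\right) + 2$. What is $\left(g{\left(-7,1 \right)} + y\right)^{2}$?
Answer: $\frac{7744}{225} \approx 34.418$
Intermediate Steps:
$g{\left(z,f \right)} = 2 + z$ ($g{\left(z,f \right)} = z + 2 = 2 + z$)
$y = - \frac{13}{15}$ ($y = - \frac{- \frac{8}{-24} - \frac{7}{-5}}{2} = - \frac{\left(-8\right) \left(- \frac{1}{24}\right) - - \frac{7}{5}}{2} = - \frac{\frac{1}{3} + \frac{7}{5}}{2} = \left(- \frac{1}{2}\right) \frac{26}{15} = - \frac{13}{15} \approx -0.86667$)
$\left(g{\left(-7,1 \right)} + y\right)^{2} = \left(\left(2 - 7\right) - \frac{13}{15}\right)^{2} = \left(-5 - \frac{13}{15}\right)^{2} = \left(- \frac{88}{15}\right)^{2} = \frac{7744}{225}$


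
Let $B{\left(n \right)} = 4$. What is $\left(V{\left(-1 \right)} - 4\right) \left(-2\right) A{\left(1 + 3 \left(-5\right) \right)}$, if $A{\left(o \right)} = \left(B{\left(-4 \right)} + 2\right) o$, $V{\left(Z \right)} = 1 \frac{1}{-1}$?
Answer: $-840$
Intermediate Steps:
$V{\left(Z \right)} = -1$ ($V{\left(Z \right)} = 1 \left(-1\right) = -1$)
$A{\left(o \right)} = 6 o$ ($A{\left(o \right)} = \left(4 + 2\right) o = 6 o$)
$\left(V{\left(-1 \right)} - 4\right) \left(-2\right) A{\left(1 + 3 \left(-5\right) \right)} = \left(-1 - 4\right) \left(-2\right) 6 \left(1 + 3 \left(-5\right)\right) = \left(-5\right) \left(-2\right) 6 \left(1 - 15\right) = 10 \cdot 6 \left(-14\right) = 10 \left(-84\right) = -840$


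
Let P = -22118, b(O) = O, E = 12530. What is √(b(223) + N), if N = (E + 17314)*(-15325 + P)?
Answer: I*√1117448669 ≈ 33428.0*I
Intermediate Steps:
N = -1117448892 (N = (12530 + 17314)*(-15325 - 22118) = 29844*(-37443) = -1117448892)
√(b(223) + N) = √(223 - 1117448892) = √(-1117448669) = I*√1117448669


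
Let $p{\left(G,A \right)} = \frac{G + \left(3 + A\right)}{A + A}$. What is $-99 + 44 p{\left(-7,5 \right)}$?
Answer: $- \frac{473}{5} \approx -94.6$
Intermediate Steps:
$p{\left(G,A \right)} = \frac{3 + A + G}{2 A}$
$-99 + 44 p{\left(-7,5 \right)} = -99 + 44 \frac{3 + 5 - 7}{2 \cdot 5} = -99 + 44 \cdot \frac{1}{2} \cdot \frac{1}{5} \cdot 1 = -99 + 44 \cdot \frac{1}{10} = -99 + \frac{22}{5} = - \frac{473}{5}$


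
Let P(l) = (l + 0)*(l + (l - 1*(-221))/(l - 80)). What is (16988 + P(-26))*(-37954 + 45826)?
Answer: 7389658944/53 ≈ 1.3943e+8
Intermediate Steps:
P(l) = l*(l + (221 + l)/(-80 + l)) (P(l) = l*(l + (l + 221)/(-80 + l)) = l*(l + (221 + l)/(-80 + l)))
(16988 + P(-26))*(-37954 + 45826) = (16988 - 26*(221 + (-26)² - 79*(-26))/(-80 - 26))*(-37954 + 45826) = (16988 - 26*(221 + 676 + 2054)/(-106))*7872 = (16988 - 26*(-1/106)*2951)*7872 = (16988 + 38363/53)*7872 = (938727/53)*7872 = 7389658944/53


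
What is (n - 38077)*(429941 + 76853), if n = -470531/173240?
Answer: -1671642273997367/86620 ≈ -1.9299e+10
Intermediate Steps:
n = -470531/173240 (n = -470531*1/173240 = -470531/173240 ≈ -2.7161)
(n - 38077)*(429941 + 76853) = (-470531/173240 - 38077)*(429941 + 76853) = -6596930011/173240*506794 = -1671642273997367/86620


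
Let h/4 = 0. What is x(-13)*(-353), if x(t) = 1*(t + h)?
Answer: 4589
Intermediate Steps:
h = 0 (h = 4*0 = 0)
x(t) = t (x(t) = 1*(t + 0) = 1*t = t)
x(-13)*(-353) = -13*(-353) = 4589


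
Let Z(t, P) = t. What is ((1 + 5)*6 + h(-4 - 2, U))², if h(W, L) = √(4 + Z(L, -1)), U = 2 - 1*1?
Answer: (36 + √5)² ≈ 1462.0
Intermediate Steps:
U = 1 (U = 2 - 1 = 1)
h(W, L) = √(4 + L)
((1 + 5)*6 + h(-4 - 2, U))² = ((1 + 5)*6 + √(4 + 1))² = (6*6 + √5)² = (36 + √5)²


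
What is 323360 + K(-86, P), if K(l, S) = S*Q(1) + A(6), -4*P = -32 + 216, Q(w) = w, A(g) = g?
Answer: 323320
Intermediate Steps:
P = -46 (P = -(-32 + 216)/4 = -¼*184 = -46)
K(l, S) = 6 + S (K(l, S) = S*1 + 6 = S + 6 = 6 + S)
323360 + K(-86, P) = 323360 + (6 - 46) = 323360 - 40 = 323320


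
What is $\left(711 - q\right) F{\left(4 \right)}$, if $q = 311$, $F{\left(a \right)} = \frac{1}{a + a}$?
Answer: $50$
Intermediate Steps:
$F{\left(a \right)} = \frac{1}{2 a}$
$\left(711 - q\right) F{\left(4 \right)} = \left(711 - 311\right) \frac{1}{2 \cdot 4} = \left(711 - 311\right) \frac{1}{2} \cdot \frac{1}{4} = 400 \cdot \frac{1}{8} = 50$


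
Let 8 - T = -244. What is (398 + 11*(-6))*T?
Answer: 83664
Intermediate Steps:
T = 252 (T = 8 - 1*(-244) = 8 + 244 = 252)
(398 + 11*(-6))*T = (398 + 11*(-6))*252 = (398 - 66)*252 = 332*252 = 83664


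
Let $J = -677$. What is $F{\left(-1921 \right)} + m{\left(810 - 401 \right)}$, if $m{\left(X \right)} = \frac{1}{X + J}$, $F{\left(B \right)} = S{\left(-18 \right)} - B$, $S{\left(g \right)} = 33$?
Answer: $\frac{523671}{268} \approx 1954.0$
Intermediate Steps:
$F{\left(B \right)} = 33 - B$
$m{\left(X \right)} = \frac{1}{-677 + X}$ ($m{\left(X \right)} = \frac{1}{X - 677} = \frac{1}{-677 + X}$)
$F{\left(-1921 \right)} + m{\left(810 - 401 \right)} = \left(33 - -1921\right) + \frac{1}{-677 + \left(810 - 401\right)} = \left(33 + 1921\right) + \frac{1}{-677 + \left(810 - 401\right)} = 1954 + \frac{1}{-677 + 409} = 1954 + \frac{1}{-268} = 1954 - \frac{1}{268} = \frac{523671}{268}$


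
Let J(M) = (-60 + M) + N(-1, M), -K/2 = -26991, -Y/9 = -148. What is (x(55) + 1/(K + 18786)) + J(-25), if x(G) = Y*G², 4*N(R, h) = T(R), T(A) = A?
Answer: 293197898929/72768 ≈ 4.0292e+6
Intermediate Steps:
Y = 1332 (Y = -9*(-148) = 1332)
K = 53982 (K = -2*(-26991) = 53982)
N(R, h) = R/4
x(G) = 1332*G²
J(M) = -241/4 + M (J(M) = (-60 + M) + (¼)*(-1) = (-60 + M) - ¼ = -241/4 + M)
(x(55) + 1/(K + 18786)) + J(-25) = (1332*55² + 1/(53982 + 18786)) + (-241/4 - 25) = (1332*3025 + 1/72768) - 341/4 = (4029300 + 1/72768) - 341/4 = 293204102401/72768 - 341/4 = 293197898929/72768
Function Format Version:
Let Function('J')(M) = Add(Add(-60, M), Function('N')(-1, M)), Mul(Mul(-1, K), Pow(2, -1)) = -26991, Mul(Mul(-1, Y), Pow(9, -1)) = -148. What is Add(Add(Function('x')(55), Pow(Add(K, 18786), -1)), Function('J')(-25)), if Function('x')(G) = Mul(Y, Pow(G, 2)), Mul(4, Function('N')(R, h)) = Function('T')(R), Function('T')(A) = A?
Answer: Rational(293197898929, 72768) ≈ 4.0292e+6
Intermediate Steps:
Y = 1332 (Y = Mul(-9, -148) = 1332)
K = 53982 (K = Mul(-2, -26991) = 53982)
Function('N')(R, h) = Mul(Rational(1, 4), R)
Function('x')(G) = Mul(1332, Pow(G, 2))
Function('J')(M) = Add(Rational(-241, 4), M) (Function('J')(M) = Add(Add(-60, M), Mul(Rational(1, 4), -1)) = Add(Add(-60, M), Rational(-1, 4)) = Add(Rational(-241, 4), M))
Add(Add(Function('x')(55), Pow(Add(K, 18786), -1)), Function('J')(-25)) = Add(Add(Mul(1332, Pow(55, 2)), Pow(Add(53982, 18786), -1)), Add(Rational(-241, 4), -25)) = Add(Add(Mul(1332, 3025), Pow(72768, -1)), Rational(-341, 4)) = Add(Add(4029300, Rational(1, 72768)), Rational(-341, 4)) = Add(Rational(293204102401, 72768), Rational(-341, 4)) = Rational(293197898929, 72768)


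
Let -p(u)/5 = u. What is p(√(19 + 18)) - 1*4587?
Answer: -4587 - 5*√37 ≈ -4617.4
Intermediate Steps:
p(u) = -5*u
p(√(19 + 18)) - 1*4587 = -5*√(19 + 18) - 1*4587 = -5*√37 - 4587 = -4587 - 5*√37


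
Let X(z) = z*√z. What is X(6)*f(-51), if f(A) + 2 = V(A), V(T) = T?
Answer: -318*√6 ≈ -778.94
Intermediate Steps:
X(z) = z^(3/2)
f(A) = -2 + A
X(6)*f(-51) = 6^(3/2)*(-2 - 51) = (6*√6)*(-53) = -318*√6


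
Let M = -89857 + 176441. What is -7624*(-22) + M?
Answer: 254312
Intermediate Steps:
M = 86584
-7624*(-22) + M = -7624*(-22) + 86584 = 167728 + 86584 = 254312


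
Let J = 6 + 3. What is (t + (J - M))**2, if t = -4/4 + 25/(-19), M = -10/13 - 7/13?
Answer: 3896676/61009 ≈ 63.870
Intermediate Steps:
M = -17/13 (M = -10*1/13 - 7*1/13 = -10/13 - 7/13 = -17/13 ≈ -1.3077)
J = 9
t = -44/19 (t = -4*1/4 + 25*(-1/19) = -1 - 25/19 = -44/19 ≈ -2.3158)
(t + (J - M))**2 = (-44/19 + (9 - 1*(-17/13)))**2 = (-44/19 + (9 + 17/13))**2 = (-44/19 + 134/13)**2 = (1974/247)**2 = 3896676/61009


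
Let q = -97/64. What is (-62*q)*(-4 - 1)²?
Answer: 75175/32 ≈ 2349.2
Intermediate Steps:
q = -97/64 (q = -97*1/64 = -97/64 ≈ -1.5156)
(-62*q)*(-4 - 1)² = (-62*(-97/64))*(-4 - 1)² = (3007/32)*(-5)² = (3007/32)*25 = 75175/32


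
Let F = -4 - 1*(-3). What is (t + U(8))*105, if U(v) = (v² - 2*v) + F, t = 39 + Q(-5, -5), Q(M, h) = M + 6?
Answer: 9135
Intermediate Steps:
Q(M, h) = 6 + M
F = -1 (F = -4 + 3 = -1)
t = 40 (t = 39 + (6 - 5) = 39 + 1 = 40)
U(v) = -1 + v² - 2*v (U(v) = (v² - 2*v) - 1 = -1 + v² - 2*v)
(t + U(8))*105 = (40 + (-1 + 8² - 2*8))*105 = (40 + (-1 + 64 - 16))*105 = (40 + 47)*105 = 87*105 = 9135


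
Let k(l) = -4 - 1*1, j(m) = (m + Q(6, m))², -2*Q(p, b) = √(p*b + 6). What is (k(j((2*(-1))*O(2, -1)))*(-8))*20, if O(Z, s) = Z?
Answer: 800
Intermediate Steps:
Q(p, b) = -√(6 + b*p)/2 (Q(p, b) = -√(p*b + 6)/2 = -√(b*p + 6)/2 = -√(6 + b*p)/2)
j(m) = (m - √(6 + 6*m)/2)² (j(m) = (m - √(6 + m*6)/2)² = (m - √(6 + 6*m)/2)²)
k(l) = -5 (k(l) = -4 - 1 = -5)
(k(j((2*(-1))*O(2, -1)))*(-8))*20 = -5*(-8)*20 = 40*20 = 800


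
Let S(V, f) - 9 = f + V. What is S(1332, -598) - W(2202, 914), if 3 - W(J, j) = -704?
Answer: 36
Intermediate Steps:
W(J, j) = 707 (W(J, j) = 3 - 1*(-704) = 3 + 704 = 707)
S(V, f) = 9 + V + f (S(V, f) = 9 + (f + V) = 9 + (V + f) = 9 + V + f)
S(1332, -598) - W(2202, 914) = (9 + 1332 - 598) - 1*707 = 743 - 707 = 36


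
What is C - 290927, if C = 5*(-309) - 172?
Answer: -292644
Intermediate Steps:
C = -1717 (C = -1545 - 172 = -1717)
C - 290927 = -1717 - 290927 = -292644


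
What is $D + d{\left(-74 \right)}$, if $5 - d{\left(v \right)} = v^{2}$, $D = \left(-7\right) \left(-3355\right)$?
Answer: $18014$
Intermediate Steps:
$D = 23485$
$d{\left(v \right)} = 5 - v^{2}$
$D + d{\left(-74 \right)} = 23485 + \left(5 - \left(-74\right)^{2}\right) = 23485 + \left(5 - 5476\right) = 23485 - 5471 = 18014$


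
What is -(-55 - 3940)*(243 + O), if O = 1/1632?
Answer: 93195595/96 ≈ 9.7079e+5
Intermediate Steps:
O = 1/1632 ≈ 0.00061275
-(-55 - 3940)*(243 + O) = -(-55 - 3940)*(243 + 1/1632) = -(-3995)*396577/1632 = -1*(-93195595/96) = 93195595/96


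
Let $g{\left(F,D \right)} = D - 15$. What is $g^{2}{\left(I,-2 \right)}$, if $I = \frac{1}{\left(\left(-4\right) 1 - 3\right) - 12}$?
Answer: $289$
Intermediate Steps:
$I = - \frac{1}{19}$ ($I = \frac{1}{\left(-4 - 3\right) - 12} = \frac{1}{-7 - 12} = \frac{1}{-19} = - \frac{1}{19} \approx -0.052632$)
$g{\left(F,D \right)} = -15 + D$
$g^{2}{\left(I,-2 \right)} = \left(-15 - 2\right)^{2} = \left(-17\right)^{2} = 289$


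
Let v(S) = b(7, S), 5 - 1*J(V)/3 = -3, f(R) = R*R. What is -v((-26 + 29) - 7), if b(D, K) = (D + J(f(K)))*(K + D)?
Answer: -93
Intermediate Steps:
f(R) = R**2
J(V) = 24 (J(V) = 15 - 3*(-3) = 15 + 9 = 24)
b(D, K) = (24 + D)*(D + K) (b(D, K) = (D + 24)*(K + D) = (24 + D)*(D + K))
v(S) = 217 + 31*S (v(S) = 7**2 + 24*7 + 24*S + 7*S = 49 + 168 + 24*S + 7*S = 217 + 31*S)
-v((-26 + 29) - 7) = -(217 + 31*((-26 + 29) - 7)) = -(217 + 31*(3 - 7)) = -(217 + 31*(-4)) = -(217 - 124) = -1*93 = -93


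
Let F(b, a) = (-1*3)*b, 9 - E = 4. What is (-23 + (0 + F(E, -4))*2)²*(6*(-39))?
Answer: -657306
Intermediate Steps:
E = 5 (E = 9 - 1*4 = 9 - 4 = 5)
F(b, a) = -3*b
(-23 + (0 + F(E, -4))*2)²*(6*(-39)) = (-23 + (0 - 3*5)*2)²*(6*(-39)) = (-23 + (0 - 15)*2)²*(-234) = (-23 - 15*2)²*(-234) = (-23 - 30)²*(-234) = (-53)²*(-234) = 2809*(-234) = -657306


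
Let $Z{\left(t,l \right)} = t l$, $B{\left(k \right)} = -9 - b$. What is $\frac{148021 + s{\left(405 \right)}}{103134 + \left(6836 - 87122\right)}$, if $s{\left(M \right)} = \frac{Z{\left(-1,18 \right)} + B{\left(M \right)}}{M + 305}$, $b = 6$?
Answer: $\frac{105094877}{16222080} \approx 6.4785$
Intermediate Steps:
$B{\left(k \right)} = -15$ ($B{\left(k \right)} = -9 - 6 = -15$)
$Z{\left(t,l \right)} = l t$
$s{\left(M \right)} = - \frac{33}{305 + M}$ ($s{\left(M \right)} = \frac{18 \left(-1\right) - 15}{M + 305} = \frac{-18 - 15}{305 + M} = - \frac{33}{305 + M}$)
$\frac{148021 + s{\left(405 \right)}}{103134 + \left(6836 - 87122\right)} = \frac{148021 - \frac{33}{305 + 405}}{103134 + \left(6836 - 87122\right)} = \frac{148021 - \frac{33}{710}}{103134 + \left(6836 - 87122\right)} = \frac{148021 - \frac{33}{710}}{103134 - 80286} = \frac{148021 - \frac{33}{710}}{22848} = \frac{105094877}{710} \cdot \frac{1}{22848} = \frac{105094877}{16222080}$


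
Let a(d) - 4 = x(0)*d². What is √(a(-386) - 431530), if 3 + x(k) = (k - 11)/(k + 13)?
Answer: I*√169775294/13 ≈ 1002.3*I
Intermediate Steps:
x(k) = -3 + (-11 + k)/(13 + k) (x(k) = -3 + (k - 11)/(k + 13) = -3 + (-11 + k)/(13 + k))
a(d) = 4 - 50*d²/13 (a(d) = 4 + (2*(-25 - 1*0)/(13 + 0))*d² = 4 + (2*(-25 + 0)/13)*d² = 4 + (2*(1/13)*(-25))*d² = 4 - 50*d²/13)
√(a(-386) - 431530) = √((4 - 50/13*(-386)²) - 431530) = √((4 - 50/13*148996) - 431530) = √((4 - 7449800/13) - 431530) = √(-7449748/13 - 431530) = √(-13059638/13) = I*√169775294/13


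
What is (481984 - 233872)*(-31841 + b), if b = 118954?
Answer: 21613780656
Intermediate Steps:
(481984 - 233872)*(-31841 + b) = (481984 - 233872)*(-31841 + 118954) = 248112*87113 = 21613780656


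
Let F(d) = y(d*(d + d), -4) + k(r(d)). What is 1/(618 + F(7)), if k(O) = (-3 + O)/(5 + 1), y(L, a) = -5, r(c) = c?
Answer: 3/1841 ≈ 0.0016296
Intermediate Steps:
k(O) = -½ + O/6 (k(O) = (-3 + O)/6 = (-3 + O)*(⅙) = -½ + O/6)
F(d) = -11/2 + d/6 (F(d) = -5 + (-½ + d/6) = -11/2 + d/6)
1/(618 + F(7)) = 1/(618 + (-11/2 + (⅙)*7)) = 1/(618 + (-11/2 + 7/6)) = 1/(618 - 13/3) = 1/(1841/3) = 3/1841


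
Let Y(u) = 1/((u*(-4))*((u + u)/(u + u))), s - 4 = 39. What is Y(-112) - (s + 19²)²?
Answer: -73120767/448 ≈ -1.6322e+5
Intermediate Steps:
s = 43 (s = 4 + 39 = 43)
Y(u) = -1/(4*u) (Y(u) = 1/((-4*u)*((2*u)/((2*u)))) = 1/((-4*u)*((2*u)*(1/(2*u)))) = 1/(-4*u*1) = 1/(-4*u) = -1/(4*u))
Y(-112) - (s + 19²)² = -¼/(-112) - (43 + 19²)² = -¼*(-1/112) - (43 + 361)² = 1/448 - 1*404² = 1/448 - 1*163216 = 1/448 - 163216 = -73120767/448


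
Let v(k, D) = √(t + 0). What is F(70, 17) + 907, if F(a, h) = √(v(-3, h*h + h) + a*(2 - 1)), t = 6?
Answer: 907 + √(70 + √6) ≈ 915.51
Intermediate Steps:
v(k, D) = √6 (v(k, D) = √(6 + 0) = √6)
F(a, h) = √(a + √6) (F(a, h) = √(√6 + a*(2 - 1)) = √(√6 + a*1) = √(√6 + a) = √(a + √6))
F(70, 17) + 907 = √(70 + √6) + 907 = 907 + √(70 + √6)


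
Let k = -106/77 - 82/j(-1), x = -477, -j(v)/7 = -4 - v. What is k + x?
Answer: -111407/231 ≈ -482.28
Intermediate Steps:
j(v) = 28 + 7*v (j(v) = -7*(-4 - v) = 28 + 7*v)
k = -1220/231 (k = -106/77 - 82/(28 + 7*(-1)) = -106*1/77 - 82/(28 - 7) = -106/77 - 82/21 = -1220/231 ≈ -5.2814)
k + x = -1220/231 - 477 = -111407/231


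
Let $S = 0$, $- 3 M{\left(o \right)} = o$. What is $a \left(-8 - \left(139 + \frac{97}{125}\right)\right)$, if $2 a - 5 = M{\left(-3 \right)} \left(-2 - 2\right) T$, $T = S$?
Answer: $- \frac{9236}{25} \approx -369.44$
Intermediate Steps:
$M{\left(o \right)} = - \frac{o}{3}$
$T = 0$
$a = \frac{5}{2}$ ($a = \frac{5}{2} + \frac{\left(- \frac{1}{3}\right) \left(-3\right) \left(-2 - 2\right) 0}{2} = \frac{5}{2} + \frac{1 \left(-2 - 2\right) 0}{2} = \frac{5}{2} + \frac{1 \left(-4\right) 0}{2} = \frac{5}{2} + \frac{\left(-4\right) 0}{2} = \frac{5}{2} + \frac{1}{2} \cdot 0 = \frac{5}{2} + 0 = \frac{5}{2} \approx 2.5$)
$a \left(-8 - \left(139 + \frac{97}{125}\right)\right) = \frac{5 \left(-8 - \left(139 + \frac{97}{125}\right)\right)}{2} = \frac{5 \left(-8 + \left(\left(-58 + 97 \left(- \frac{1}{125}\right)\right) - 81\right)\right)}{2} = \frac{5 \left(-8 - \frac{17472}{125}\right)}{2} = \frac{5}{2} \left(- \frac{18472}{125}\right) = - \frac{9236}{25}$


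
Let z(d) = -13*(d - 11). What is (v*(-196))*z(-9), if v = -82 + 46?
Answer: 1834560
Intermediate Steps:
v = -36
z(d) = 143 - 13*d (z(d) = -13*(-11 + d) = 143 - 13*d)
(v*(-196))*z(-9) = (-36*(-196))*(143 - 13*(-9)) = 7056*(143 + 117) = 7056*260 = 1834560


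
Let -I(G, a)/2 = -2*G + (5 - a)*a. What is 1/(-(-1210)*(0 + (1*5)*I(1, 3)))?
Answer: -1/48400 ≈ -2.0661e-5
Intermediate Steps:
I(G, a) = 4*G - 2*a*(5 - a) (I(G, a) = -2*(-2*G + (5 - a)*a) = -2*(-2*G + a*(5 - a)) = 4*G - 2*a*(5 - a))
1/(-(-1210)*(0 + (1*5)*I(1, 3))) = 1/(-(-1210)*(0 + (1*5)*(-10*3 + 2*3² + 4*1))) = 1/(-(-1210)*(0 + 5*(-30 + 2*9 + 4))) = 1/(-(-1210)*(0 + 5*(-30 + 18 + 4))) = 1/(-(-1210)*(0 + 5*(-8))) = 1/(-(-1210)*(0 - 40)) = 1/(-(-1210)*(-40)) = 1/(-242*200) = 1/(-48400) = -1/48400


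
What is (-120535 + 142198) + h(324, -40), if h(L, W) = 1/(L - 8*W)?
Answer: 13950973/644 ≈ 21663.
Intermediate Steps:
(-120535 + 142198) + h(324, -40) = (-120535 + 142198) + 1/(324 - 8*(-40)) = 21663 + 1/(324 + 320) = 21663 + 1/644 = 13950973/644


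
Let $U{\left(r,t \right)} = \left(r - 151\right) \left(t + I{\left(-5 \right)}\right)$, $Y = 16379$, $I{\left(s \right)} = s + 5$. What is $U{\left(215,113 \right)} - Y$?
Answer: $-9147$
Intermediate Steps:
$I{\left(s \right)} = 5 + s$
$U{\left(r,t \right)} = t \left(-151 + r\right)$ ($U{\left(r,t \right)} = \left(r - 151\right) \left(t + \left(5 - 5\right)\right) = \left(-151 + r\right) \left(t + 0\right) = \left(-151 + r\right) t = t \left(-151 + r\right)$)
$U{\left(215,113 \right)} - Y = 113 \left(-151 + 215\right) - 16379 = 113 \cdot 64 - 16379 = 7232 - 16379 = -9147$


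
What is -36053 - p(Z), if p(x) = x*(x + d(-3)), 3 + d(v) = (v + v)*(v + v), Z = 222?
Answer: -92663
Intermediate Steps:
d(v) = -3 + 4*v**2 (d(v) = -3 + (v + v)*(v + v) = -3 + (2*v)*(2*v) = -3 + 4*v**2)
p(x) = x*(33 + x) (p(x) = x*(x + (-3 + 4*(-3)**2)) = x*(x + (-3 + 4*9)) = x*(x + (-3 + 36)) = x*(x + 33) = x*(33 + x))
-36053 - p(Z) = -36053 - 222*(33 + 222) = -36053 - 222*255 = -36053 - 1*56610 = -36053 - 56610 = -92663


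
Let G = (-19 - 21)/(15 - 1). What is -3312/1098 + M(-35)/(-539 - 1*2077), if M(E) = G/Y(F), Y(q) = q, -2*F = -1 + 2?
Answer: -421481/139629 ≈ -3.0186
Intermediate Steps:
F = -½ (F = -(-1 + 2)/2 = -½*1 = -½ ≈ -0.50000)
G = -20/7 (G = -40/14 = -40*1/14 = -20/7 ≈ -2.8571)
M(E) = 40/7 (M(E) = -20/(7*(-½)) = -20/7*(-2) = 40/7)
-3312/1098 + M(-35)/(-539 - 1*2077) = -3312/1098 + 40/(7*(-539 - 1*2077)) = -3312*1/1098 + 40/(7*(-539 - 2077)) = -184/61 + (40/7)/(-2616) = -184/61 + (40/7)*(-1/2616) = -184/61 - 5/2289 = -421481/139629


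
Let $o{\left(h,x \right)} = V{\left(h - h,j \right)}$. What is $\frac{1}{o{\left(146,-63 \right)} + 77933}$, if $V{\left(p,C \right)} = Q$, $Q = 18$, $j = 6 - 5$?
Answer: $\frac{1}{77951} \approx 1.2829 \cdot 10^{-5}$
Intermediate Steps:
$j = 1$ ($j = 6 - 5 = 1$)
$V{\left(p,C \right)} = 18$
$o{\left(h,x \right)} = 18$
$\frac{1}{o{\left(146,-63 \right)} + 77933} = \frac{1}{18 + 77933} = \frac{1}{77951}$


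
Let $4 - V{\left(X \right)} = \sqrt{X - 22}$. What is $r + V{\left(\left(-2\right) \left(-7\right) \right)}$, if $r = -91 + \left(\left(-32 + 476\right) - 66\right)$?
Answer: $291 - 2 i \sqrt{2} \approx 291.0 - 2.8284 i$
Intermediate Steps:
$V{\left(X \right)} = 4 - \sqrt{-22 + X}$ ($V{\left(X \right)} = 4 - \sqrt{X - 22} = 4 - \sqrt{-22 + X}$)
$r = 287$ ($r = -91 + \left(444 - 66\right) = -91 + 378 = 287$)
$r + V{\left(\left(-2\right) \left(-7\right) \right)} = 287 + \left(4 - \sqrt{-22 - -14}\right) = 287 + \left(4 - \sqrt{-22 + 14}\right) = 287 + \left(4 - \sqrt{-8}\right) = 287 + \left(4 - 2 i \sqrt{2}\right) = 291 - 2 i \sqrt{2}$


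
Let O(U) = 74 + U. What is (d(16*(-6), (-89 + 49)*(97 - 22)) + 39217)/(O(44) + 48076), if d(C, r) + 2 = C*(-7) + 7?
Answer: 19947/24097 ≈ 0.82778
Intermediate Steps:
d(C, r) = 5 - 7*C (d(C, r) = -2 + (C*(-7) + 7) = -2 + (-7*C + 7) = -2 + (7 - 7*C) = 5 - 7*C)
(d(16*(-6), (-89 + 49)*(97 - 22)) + 39217)/(O(44) + 48076) = ((5 - 112*(-6)) + 39217)/((74 + 44) + 48076) = ((5 - 7*(-96)) + 39217)/(118 + 48076) = ((5 + 672) + 39217)/48194 = (677 + 39217)*(1/48194) = 39894*(1/48194) = 19947/24097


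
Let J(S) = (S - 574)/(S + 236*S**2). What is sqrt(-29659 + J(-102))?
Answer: I*sqrt(44697694822168317)/1227621 ≈ 172.22*I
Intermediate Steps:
J(S) = (-574 + S)/(S + 236*S**2)
sqrt(-29659 + J(-102)) = sqrt(-29659 + (-574 - 102)/((-102)*(1 + 236*(-102)))) = sqrt(-29659 - 1/102*(-676)/(1 - 24072)) = sqrt(-29659 - 1/102*(-676)/(-24071)) = sqrt(-29659 - 1/102*(-1/24071)*(-676)) = sqrt(-29659 - 338/1227621) = sqrt(-36410011577/1227621) = I*sqrt(44697694822168317)/1227621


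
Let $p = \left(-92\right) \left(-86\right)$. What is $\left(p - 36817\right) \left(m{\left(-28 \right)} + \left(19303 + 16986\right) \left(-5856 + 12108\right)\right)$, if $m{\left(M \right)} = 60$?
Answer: $-6557934257640$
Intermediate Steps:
$p = 7912$
$\left(p - 36817\right) \left(m{\left(-28 \right)} + \left(19303 + 16986\right) \left(-5856 + 12108\right)\right) = \left(7912 - 36817\right) \left(60 + \left(19303 + 16986\right) \left(-5856 + 12108\right)\right) = - 28905 \left(60 + 36289 \cdot 6252\right) = - 28905 \left(60 + 226878828\right) = \left(-28905\right) 226878888 = -6557934257640$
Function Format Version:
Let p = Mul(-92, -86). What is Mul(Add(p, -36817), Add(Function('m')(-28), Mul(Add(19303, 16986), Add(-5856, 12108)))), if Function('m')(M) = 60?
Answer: -6557934257640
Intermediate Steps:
p = 7912
Mul(Add(p, -36817), Add(Function('m')(-28), Mul(Add(19303, 16986), Add(-5856, 12108)))) = Mul(Add(7912, -36817), Add(60, Mul(Add(19303, 16986), Add(-5856, 12108)))) = Mul(-28905, Add(60, Mul(36289, 6252))) = Mul(-28905, Add(60, 226878828)) = Mul(-28905, 226878888) = -6557934257640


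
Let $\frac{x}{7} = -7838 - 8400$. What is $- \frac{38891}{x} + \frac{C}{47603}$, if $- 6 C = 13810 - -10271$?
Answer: $\frac{697564891}{2705421299} \approx 0.25784$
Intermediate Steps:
$x = -113666$ ($x = 7 \left(-7838 - 8400\right) = 7 \left(-16238\right) = -113666$)
$C = - \frac{8027}{2}$ ($C = - \frac{13810 - -10271}{6} = - \frac{13810 + 10271}{6} = \left(- \frac{1}{6}\right) 24081 = - \frac{8027}{2} \approx -4013.5$)
$- \frac{38891}{x} + \frac{C}{47603} = - \frac{38891}{-113666} - \frac{8027}{2 \cdot 47603} = \left(-38891\right) \left(- \frac{1}{113666}\right) - \frac{8027}{95206} = \frac{38891}{113666} - \frac{8027}{95206} = \frac{697564891}{2705421299}$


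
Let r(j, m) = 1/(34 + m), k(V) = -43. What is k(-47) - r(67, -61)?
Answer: -1160/27 ≈ -42.963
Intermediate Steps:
k(-47) - r(67, -61) = -43 - 1/(34 - 61) = -43 - 1/(-27) = -43 - 1*(-1/27) = -43 + 1/27 = -1160/27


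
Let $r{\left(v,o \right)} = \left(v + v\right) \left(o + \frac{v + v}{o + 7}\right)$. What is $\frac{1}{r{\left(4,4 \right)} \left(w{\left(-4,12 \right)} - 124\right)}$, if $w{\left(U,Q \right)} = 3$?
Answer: $- \frac{1}{4576} \approx -0.00021853$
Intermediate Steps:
$r{\left(v,o \right)} = 2 v \left(o + \frac{2 v}{7 + o}\right)$
$\frac{1}{r{\left(4,4 \right)} \left(w{\left(-4,12 \right)} - 124\right)} = \frac{1}{2 \cdot 4 \frac{1}{7 + 4} \left(4^{2} + 2 \cdot 4 + 7 \cdot 4\right) \left(3 - 124\right)} = \frac{1}{2 \cdot 4 \cdot \frac{1}{11} \left(16 + 8 + 28\right) \left(-121\right)} = \frac{1}{2 \cdot 4 \cdot \frac{1}{11} \cdot 52 \left(-121\right)} = \frac{1}{\frac{416}{11} \left(-121\right)} = \frac{1}{-4576} = - \frac{1}{4576}$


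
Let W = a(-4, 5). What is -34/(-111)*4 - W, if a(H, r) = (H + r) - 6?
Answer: 691/111 ≈ 6.2252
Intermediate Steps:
a(H, r) = -6 + H + r
W = -5 (W = -6 - 4 + 5 = -5)
-34/(-111)*4 - W = -34/(-111)*4 - 1*(-5) = -34*(-1/111)*4 + 5 = (34/111)*4 + 5 = 136/111 + 5 = 691/111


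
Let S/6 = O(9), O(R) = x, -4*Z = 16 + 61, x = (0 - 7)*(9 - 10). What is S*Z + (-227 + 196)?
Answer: -1679/2 ≈ -839.50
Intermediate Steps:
x = 7 (x = -7*(-1) = 7)
Z = -77/4 (Z = -(16 + 61)/4 = -¼*77 = -77/4 ≈ -19.250)
O(R) = 7
S = 42 (S = 6*7 = 42)
S*Z + (-227 + 196) = 42*(-77/4) + (-227 + 196) = -1617/2 - 31 = -1679/2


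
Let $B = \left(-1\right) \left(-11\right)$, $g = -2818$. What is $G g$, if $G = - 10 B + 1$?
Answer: $307162$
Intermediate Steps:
$B = 11$
$G = -109$ ($G = \left(-10\right) 11 + 1 = -110 + 1 = -109$)
$G g = \left(-109\right) \left(-2818\right) = 307162$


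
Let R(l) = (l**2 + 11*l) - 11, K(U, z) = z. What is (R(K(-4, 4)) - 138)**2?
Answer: 7921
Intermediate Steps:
R(l) = -11 + l**2 + 11*l
(R(K(-4, 4)) - 138)**2 = ((-11 + 4**2 + 11*4) - 138)**2 = ((-11 + 16 + 44) - 138)**2 = (49 - 138)**2 = (-89)**2 = 7921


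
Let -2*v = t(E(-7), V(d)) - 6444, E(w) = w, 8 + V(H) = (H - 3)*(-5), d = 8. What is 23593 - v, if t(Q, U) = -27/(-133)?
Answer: 5418713/266 ≈ 20371.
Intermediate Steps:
V(H) = 7 - 5*H (V(H) = -8 + (H - 3)*(-5) = -8 + (-3 + H)*(-5) = -8 + (15 - 5*H) = 7 - 5*H)
t(Q, U) = 27/133 (t(Q, U) = -27*(-1/133) = 27/133)
v = 857025/266 (v = -(27/133 - 6444)/2 = -½*(-857025/133) = 857025/266 ≈ 3221.9)
23593 - v = 23593 - 1*857025/266 = 23593 - 857025/266 = 5418713/266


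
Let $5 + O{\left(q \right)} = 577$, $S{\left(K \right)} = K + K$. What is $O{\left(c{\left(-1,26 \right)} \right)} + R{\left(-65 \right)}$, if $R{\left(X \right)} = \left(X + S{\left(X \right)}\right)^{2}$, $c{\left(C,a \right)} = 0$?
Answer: $38597$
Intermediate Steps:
$S{\left(K \right)} = 2 K$
$O{\left(q \right)} = 572$ ($O{\left(q \right)} = -5 + 577 = 572$)
$R{\left(X \right)} = 9 X^{2}$ ($R{\left(X \right)} = \left(X + 2 X\right)^{2} = \left(3 X\right)^{2} = 9 X^{2}$)
$O{\left(c{\left(-1,26 \right)} \right)} + R{\left(-65 \right)} = 572 + 9 \left(-65\right)^{2} = 572 + 9 \cdot 4225 = 572 + 38025 = 38597$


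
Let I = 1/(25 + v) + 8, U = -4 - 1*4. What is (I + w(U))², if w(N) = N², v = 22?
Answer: 11458225/2209 ≈ 5187.1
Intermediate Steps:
U = -8 (U = -4 - 4 = -8)
I = 377/47 (I = 1/(25 + 22) + 8 = 1/47 + 8 = 377/47 ≈ 8.0213)
(I + w(U))² = (377/47 + (-8)²)² = (377/47 + 64)² = (3385/47)² = 11458225/2209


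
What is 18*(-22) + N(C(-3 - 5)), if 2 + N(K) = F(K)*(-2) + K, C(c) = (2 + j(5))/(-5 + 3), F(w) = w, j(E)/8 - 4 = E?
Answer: -361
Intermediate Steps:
j(E) = 32 + 8*E
C(c) = -37 (C(c) = (2 + (32 + 8*5))/(-5 + 3) = (2 + (32 + 40))/(-2) = (2 + 72)*(-½) = 74*(-½) = -37)
N(K) = -2 - K (N(K) = -2 + (K*(-2) + K) = -2 + (-2*K + K) = -2 - K)
18*(-22) + N(C(-3 - 5)) = 18*(-22) + (-2 - 1*(-37)) = -396 + (-2 + 37) = -396 + 35 = -361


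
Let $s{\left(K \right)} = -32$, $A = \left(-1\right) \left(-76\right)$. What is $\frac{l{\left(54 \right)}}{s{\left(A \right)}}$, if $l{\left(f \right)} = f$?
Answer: $- \frac{27}{16} \approx -1.6875$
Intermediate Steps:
$A = 76$
$\frac{l{\left(54 \right)}}{s{\left(A \right)}} = \frac{54}{-32} = 54 \left(- \frac{1}{32}\right) = - \frac{27}{16}$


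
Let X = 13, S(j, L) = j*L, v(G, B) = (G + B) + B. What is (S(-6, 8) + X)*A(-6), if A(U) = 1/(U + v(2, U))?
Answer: 35/16 ≈ 2.1875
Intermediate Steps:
v(G, B) = G + 2*B (v(G, B) = (B + G) + B = G + 2*B)
S(j, L) = L*j
A(U) = 1/(2 + 3*U) (A(U) = 1/(U + (2 + 2*U)) = 1/(2 + 3*U))
(S(-6, 8) + X)*A(-6) = (8*(-6) + 13)/(2 + 3*(-6)) = (-48 + 13)/(2 - 18) = -35/(-16) = -35*(-1/16) = 35/16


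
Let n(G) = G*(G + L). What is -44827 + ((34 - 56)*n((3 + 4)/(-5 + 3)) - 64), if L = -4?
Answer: -90937/2 ≈ -45469.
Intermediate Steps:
n(G) = G*(-4 + G) (n(G) = G*(G - 4) = G*(-4 + G))
-44827 + ((34 - 56)*n((3 + 4)/(-5 + 3)) - 64) = -44827 + ((34 - 56)*(((3 + 4)/(-5 + 3))*(-4 + (3 + 4)/(-5 + 3))) - 64) = -44827 + (-22*7/(-2)*(-4 + 7/(-2)) - 64) = -44827 + (-22*7*(-½)*(-4 + 7*(-½)) - 64) = -44827 + (-(-77)*(-4 - 7/2) - 64) = -44827 + (-(-77)*(-15)/2 - 64) = -44827 + (-22*105/4 - 64) = -44827 + (-1155/2 - 64) = -44827 - 1283/2 = -90937/2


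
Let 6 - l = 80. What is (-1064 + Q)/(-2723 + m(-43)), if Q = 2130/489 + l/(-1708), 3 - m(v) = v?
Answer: 147498557/372643754 ≈ 0.39582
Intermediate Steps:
m(v) = 3 - v
l = -74 (l = 6 - 1*80 = 6 - 80 = -74)
Q = 612371/139202 (Q = 2130/489 - 74/(-1708) = 2130*(1/489) - 74*(-1/1708) = 710/163 + 37/854 = 612371/139202 ≈ 4.3992)
(-1064 + Q)/(-2723 + m(-43)) = (-1064 + 612371/139202)/(-2723 + (3 - 1*(-43))) = -147498557/(139202*(-2723 + (3 + 43))) = -147498557/(139202*(-2723 + 46)) = -147498557/139202/(-2677) = -147498557/139202*(-1/2677) = 147498557/372643754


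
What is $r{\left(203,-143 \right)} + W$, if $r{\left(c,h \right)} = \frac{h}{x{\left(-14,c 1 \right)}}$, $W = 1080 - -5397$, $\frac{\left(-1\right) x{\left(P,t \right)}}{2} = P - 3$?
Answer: $\frac{220075}{34} \approx 6472.8$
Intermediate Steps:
$x{\left(P,t \right)} = 6 - 2 P$ ($x{\left(P,t \right)} = - 2 \left(P - 3\right) = - 2 \left(-3 + P\right) = 6 - 2 P$)
$W = 6477$ ($W = 1080 + 5397 = 6477$)
$r{\left(c,h \right)} = \frac{h}{34}$ ($r{\left(c,h \right)} = \frac{h}{6 - -28} = \frac{h}{6 + 28} = \frac{h}{34}$)
$r{\left(203,-143 \right)} + W = \frac{1}{34} \left(-143\right) + 6477 = - \frac{143}{34} + 6477 = \frac{220075}{34}$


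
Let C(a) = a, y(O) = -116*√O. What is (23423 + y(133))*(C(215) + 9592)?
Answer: 229709361 - 1137612*√133 ≈ 2.1659e+8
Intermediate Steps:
(23423 + y(133))*(C(215) + 9592) = (23423 - 116*√133)*(215 + 9592) = (23423 - 116*√133)*9807 = 229709361 - 1137612*√133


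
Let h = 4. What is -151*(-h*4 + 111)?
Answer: -14345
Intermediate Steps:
-151*(-h*4 + 111) = -151*(-1*4*4 + 111) = -151*(-4*4 + 111) = -151*(-16 + 111) = -151*95 = -14345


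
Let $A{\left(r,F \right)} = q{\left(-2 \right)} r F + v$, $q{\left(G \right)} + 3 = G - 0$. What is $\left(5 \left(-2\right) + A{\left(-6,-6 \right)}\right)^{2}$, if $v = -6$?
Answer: $38416$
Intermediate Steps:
$q{\left(G \right)} = -3 + G$ ($q{\left(G \right)} = -3 + \left(G - 0\right) = -3 + \left(G + 0\right) = -3 + G$)
$A{\left(r,F \right)} = -6 - 5 F r$ ($A{\left(r,F \right)} = \left(-3 - 2\right) r F - 6 = - 5 r F - 6 = - 5 F r - 6 = -6 - 5 F r$)
$\left(5 \left(-2\right) + A{\left(-6,-6 \right)}\right)^{2} = \left(5 \left(-2\right) - \left(6 - -180\right)\right)^{2} = \left(-10 - 186\right)^{2} = \left(-196\right)^{2} = 38416$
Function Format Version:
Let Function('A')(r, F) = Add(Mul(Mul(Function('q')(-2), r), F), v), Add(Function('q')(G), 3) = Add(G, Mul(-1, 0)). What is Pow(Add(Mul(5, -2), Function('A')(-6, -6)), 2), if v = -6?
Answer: 38416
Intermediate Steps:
Function('q')(G) = Add(-3, G) (Function('q')(G) = Add(-3, Add(G, Mul(-1, 0))) = Add(-3, Add(G, 0)) = Add(-3, G))
Function('A')(r, F) = Add(-6, Mul(-5, F, r)) (Function('A')(r, F) = Add(Mul(Mul(Add(-3, -2), r), F), -6) = Add(Mul(Mul(-5, r), F), -6) = Add(Mul(-5, F, r), -6) = Add(-6, Mul(-5, F, r)))
Pow(Add(Mul(5, -2), Function('A')(-6, -6)), 2) = Pow(Add(Mul(5, -2), Add(-6, Mul(-5, -6, -6))), 2) = Pow(Add(-10, Add(-6, -180)), 2) = Pow(Add(-10, -186), 2) = Pow(-196, 2) = 38416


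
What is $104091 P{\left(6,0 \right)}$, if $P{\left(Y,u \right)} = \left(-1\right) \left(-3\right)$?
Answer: $312273$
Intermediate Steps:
$P{\left(Y,u \right)} = 3$
$104091 P{\left(6,0 \right)} = 104091 \cdot 3 = 312273$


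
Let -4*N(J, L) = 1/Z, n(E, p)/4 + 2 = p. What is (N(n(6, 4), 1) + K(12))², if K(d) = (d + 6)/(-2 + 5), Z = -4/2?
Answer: 2401/64 ≈ 37.516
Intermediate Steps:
Z = -2 (Z = -4*½ = -2)
n(E, p) = -8 + 4*p
K(d) = 2 + d/3 (K(d) = (6 + d)/3 = (6 + d)*(⅓) = 2 + d/3)
N(J, L) = ⅛ (N(J, L) = -¼/(-2) = -¼*(-½) = ⅛)
(N(n(6, 4), 1) + K(12))² = (⅛ + (2 + (⅓)*12))² = (⅛ + (2 + 4))² = (⅛ + 6)² = (49/8)² = 2401/64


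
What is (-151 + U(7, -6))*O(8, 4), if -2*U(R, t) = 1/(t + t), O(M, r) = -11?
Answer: 39853/24 ≈ 1660.5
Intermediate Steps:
U(R, t) = -1/(4*t) (U(R, t) = -1/(2*(t + t)) = -1/(2*t)/2 = -1/(4*t))
(-151 + U(7, -6))*O(8, 4) = (-151 - ¼/(-6))*(-11) = (-151 - ¼*(-⅙))*(-11) = (-151 + 1/24)*(-11) = -3623/24*(-11) = 39853/24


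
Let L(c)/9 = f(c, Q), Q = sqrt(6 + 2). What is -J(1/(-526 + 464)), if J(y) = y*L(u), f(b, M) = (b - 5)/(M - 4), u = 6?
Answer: -9/124 - 9*sqrt(2)/248 ≈ -0.12390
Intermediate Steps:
Q = 2*sqrt(2) (Q = sqrt(8) = 2*sqrt(2) ≈ 2.8284)
f(b, M) = (-5 + b)/(-4 + M)
L(c) = 9*(-5 + c)/(-4 + 2*sqrt(2)) (L(c) = 9*((-5 + c)/(-4 + 2*sqrt(2))) = 9*(-5 + c)/(-4 + 2*sqrt(2)))
J(y) = -9*y/(4 - 2*sqrt(2)) (J(y) = y*(-9*(-5 + 6)/(4 - 2*sqrt(2))) = y*(-9*1/(4 - 2*sqrt(2))) = y*(-9/(4 - 2*sqrt(2))) = -9*y/(4 - 2*sqrt(2)))
-J(1/(-526 + 464)) = -(-9/(2*(-526 + 464)) - 9*sqrt(2)/(4*(-526 + 464))) = -(-9/2/(-62) - 9/4*sqrt(2)/(-62)) = -(-9/2*(-1/62) - 9/4*(-1/62)*sqrt(2)) = -(9/124 + 9*sqrt(2)/248) = -9/124 - 9*sqrt(2)/248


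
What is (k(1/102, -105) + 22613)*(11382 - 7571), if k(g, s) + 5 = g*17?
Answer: 516958339/6 ≈ 8.6160e+7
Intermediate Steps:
k(g, s) = -5 + 17*g (k(g, s) = -5 + g*17 = -5 + 17*g)
(k(1/102, -105) + 22613)*(11382 - 7571) = ((-5 + 17/102) + 22613)*(11382 - 7571) = ((-5 + 17*(1/102)) + 22613)*3811 = ((-5 + ⅙) + 22613)*3811 = (-29/6 + 22613)*3811 = (135649/6)*3811 = 516958339/6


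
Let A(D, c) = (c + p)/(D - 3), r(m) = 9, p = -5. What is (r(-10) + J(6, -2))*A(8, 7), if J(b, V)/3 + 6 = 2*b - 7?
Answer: 12/5 ≈ 2.4000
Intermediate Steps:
J(b, V) = -39 + 6*b (J(b, V) = -18 + 3*(2*b - 7) = -18 + 3*(-7 + 2*b) = -18 + (-21 + 6*b) = -39 + 6*b)
A(D, c) = (-5 + c)/(-3 + D) (A(D, c) = (c - 5)/(D - 3) = (-5 + c)/(-3 + D))
(r(-10) + J(6, -2))*A(8, 7) = (9 + (-39 + 6*6))*((-5 + 7)/(-3 + 8)) = (9 + (-39 + 36))*(2/5) = (9 - 3)*((1/5)*2) = 6*(2/5) = 12/5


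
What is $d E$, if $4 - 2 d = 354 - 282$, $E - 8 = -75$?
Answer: $2278$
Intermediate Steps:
$E = -67$ ($E = 8 - 75 = -67$)
$d = -34$ ($d = 2 - \frac{354 - 282}{2} = 2 - 36 = -34$)
$d E = \left(-34\right) \left(-67\right) = 2278$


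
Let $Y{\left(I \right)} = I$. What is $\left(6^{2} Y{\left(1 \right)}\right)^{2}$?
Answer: $1296$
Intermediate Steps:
$\left(6^{2} Y{\left(1 \right)}\right)^{2} = \left(6^{2} \cdot 1\right)^{2} = \left(36 \cdot 1\right)^{2} = 36^{2} = 1296$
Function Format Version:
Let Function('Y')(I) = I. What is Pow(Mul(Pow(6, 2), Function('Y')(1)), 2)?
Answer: 1296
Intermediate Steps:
Pow(Mul(Pow(6, 2), Function('Y')(1)), 2) = Pow(Mul(Pow(6, 2), 1), 2) = Pow(Mul(36, 1), 2) = Pow(36, 2) = 1296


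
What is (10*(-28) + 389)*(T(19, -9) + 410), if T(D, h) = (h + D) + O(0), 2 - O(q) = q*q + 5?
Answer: 45453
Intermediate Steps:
O(q) = -3 - q² (O(q) = 2 - (q*q + 5) = 2 - (q² + 5) = 2 - (5 + q²) = 2 + (-5 - q²) = -3 - q²)
T(D, h) = -3 + D + h (T(D, h) = (h + D) + (-3 - 1*0²) = (D + h) + (-3 - 1*0) = (D + h) + (-3 + 0) = (D + h) - 3 = -3 + D + h)
(10*(-28) + 389)*(T(19, -9) + 410) = (10*(-28) + 389)*((-3 + 19 - 9) + 410) = (-280 + 389)*(7 + 410) = 109*417 = 45453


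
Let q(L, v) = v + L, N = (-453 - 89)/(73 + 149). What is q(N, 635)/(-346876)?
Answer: -35107/19251618 ≈ -0.0018236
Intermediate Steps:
N = -271/111 (N = -542/222 = -542*1/222 = -271/111 ≈ -2.4414)
q(L, v) = L + v
q(N, 635)/(-346876) = (-271/111 + 635)/(-346876) = (70214/111)*(-1/346876) = -35107/19251618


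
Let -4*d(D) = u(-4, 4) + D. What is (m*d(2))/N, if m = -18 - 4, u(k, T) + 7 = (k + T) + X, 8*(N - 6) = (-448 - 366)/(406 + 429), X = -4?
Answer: -165330/19633 ≈ -8.4210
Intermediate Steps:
N = 19633/3340 (N = 6 + ((-448 - 366)/(406 + 429))/8 = 6 + (-814/835)/8 = 6 + (-814*1/835)/8 = 6 + (⅛)*(-814/835) = 6 - 407/3340 = 19633/3340 ≈ 5.8781)
u(k, T) = -11 + T + k (u(k, T) = -7 + ((k + T) - 4) = -7 + ((T + k) - 4) = -7 + (-4 + T + k) = -11 + T + k)
d(D) = 11/4 - D/4 (d(D) = -((-11 + 4 - 4) + D)/4 = -(-11 + D)/4 = 11/4 - D/4)
m = -22
(m*d(2))/N = (-22*(11/4 - ¼*2))/(19633/3340) = -22*(11/4 - ½)*(3340/19633) = -22*9/4*(3340/19633) = -99/2*3340/19633 = -165330/19633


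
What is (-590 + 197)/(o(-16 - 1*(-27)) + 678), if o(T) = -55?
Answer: -393/623 ≈ -0.63082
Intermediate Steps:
(-590 + 197)/(o(-16 - 1*(-27)) + 678) = (-590 + 197)/(-55 + 678) = -393/623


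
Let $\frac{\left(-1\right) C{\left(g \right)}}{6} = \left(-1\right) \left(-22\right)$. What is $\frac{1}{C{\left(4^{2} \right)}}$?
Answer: $- \frac{1}{132} \approx -0.0075758$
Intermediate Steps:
$C{\left(g \right)} = -132$ ($C{\left(g \right)} = - 6 \left(\left(-1\right) \left(-22\right)\right) = \left(-6\right) 22 = -132$)
$\frac{1}{C{\left(4^{2} \right)}} = \frac{1}{-132} = - \frac{1}{132}$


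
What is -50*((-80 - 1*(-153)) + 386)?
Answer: -22950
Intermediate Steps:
-50*((-80 - 1*(-153)) + 386) = -50*((-80 + 153) + 386) = -50*(73 + 386) = -50*459 = -22950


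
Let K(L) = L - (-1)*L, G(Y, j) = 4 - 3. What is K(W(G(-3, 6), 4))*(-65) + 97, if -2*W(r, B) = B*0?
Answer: 97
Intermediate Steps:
G(Y, j) = 1
W(r, B) = 0 (W(r, B) = -B*0/2 = -½*0 = 0)
K(L) = 2*L (K(L) = L + L = 2*L)
K(W(G(-3, 6), 4))*(-65) + 97 = (2*0)*(-65) + 97 = 0*(-65) + 97 = 0 + 97 = 97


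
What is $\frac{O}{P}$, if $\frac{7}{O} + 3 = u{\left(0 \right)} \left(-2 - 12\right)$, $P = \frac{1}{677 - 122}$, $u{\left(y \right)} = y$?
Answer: $-1295$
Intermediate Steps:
$P = \frac{1}{555} \approx 0.0018018$
$O = - \frac{7}{3}$ ($O = \frac{7}{-3 + 0 \left(-2 - 12\right)} = \frac{7}{-3 + 0 \left(-14\right)} = \frac{7}{-3 + 0} = \frac{7}{-3} = 7 \left(- \frac{1}{3}\right) = - \frac{7}{3} \approx -2.3333$)
$\frac{O}{P} = - \frac{7 \frac{1}{\frac{1}{555}}}{3} = \left(- \frac{7}{3}\right) 555 = -1295$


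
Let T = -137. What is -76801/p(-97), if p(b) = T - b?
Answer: 76801/40 ≈ 1920.0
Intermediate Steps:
p(b) = -137 - b
-76801/p(-97) = -76801/(-137 - 1*(-97)) = -76801/(-137 + 97) = -76801/(-40) = -76801*(-1/40) = 76801/40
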